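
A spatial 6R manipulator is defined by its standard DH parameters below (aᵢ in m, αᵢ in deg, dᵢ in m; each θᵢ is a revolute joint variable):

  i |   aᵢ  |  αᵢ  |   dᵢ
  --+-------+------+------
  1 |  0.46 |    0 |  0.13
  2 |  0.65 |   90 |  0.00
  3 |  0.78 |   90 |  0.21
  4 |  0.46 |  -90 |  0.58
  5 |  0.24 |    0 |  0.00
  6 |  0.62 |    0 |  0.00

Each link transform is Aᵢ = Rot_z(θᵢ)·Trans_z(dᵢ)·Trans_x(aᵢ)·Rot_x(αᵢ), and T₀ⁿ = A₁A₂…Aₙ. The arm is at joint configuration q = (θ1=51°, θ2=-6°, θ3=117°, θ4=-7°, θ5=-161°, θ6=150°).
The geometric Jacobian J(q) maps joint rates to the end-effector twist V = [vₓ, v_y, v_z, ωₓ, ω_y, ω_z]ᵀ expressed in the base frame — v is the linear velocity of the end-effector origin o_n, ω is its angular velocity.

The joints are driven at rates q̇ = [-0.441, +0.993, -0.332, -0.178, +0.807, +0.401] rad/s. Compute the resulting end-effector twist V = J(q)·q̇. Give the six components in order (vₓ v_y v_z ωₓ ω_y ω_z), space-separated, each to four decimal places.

o_n = [0.7957, 0.7118, 1.9218]
J₁: ẑ×o_n = [-0.7118, 0.7957, 0.0000], ω = ẑ
J2: z=[0.0000, 0.0000, 1.0000] o=[0.2895, 0.3575, 0.1300] → [-0.3543, 0.5062, 0.0000, 0.0000, 0.0000, 1.0000]
J3: z=[0.7071, -0.7071, 0.0000] o=[0.7491, 0.8171, 0.1300] → [-1.2670, -1.2670, -0.0416, 0.7071, -0.7071, 0.0000]
J4: z=[0.6300, 0.6300, 0.4540] o=[0.6472, 0.4182, 0.8250] → [0.5578, -0.6237, 0.0914, 0.6300, 0.6300, 0.4540]
J5: z=[0.6627, -0.7410, 0.1086] o=[0.8264, 0.6767, 1.4951] → [-0.3200, -0.2861, 0.0004, 0.6627, -0.7410, 0.1086]
J6: z=[0.6627, -0.7410, 0.1086] o=[0.9675, 0.7787, 1.3299] → [-0.4313, -0.4109, -0.1717, 0.6627, -0.7410, 0.1086]
V = J·q̇ = [-0.1477, 0.2877, -0.0710, 0.4537, -0.7725, 0.6024]

-0.1477 0.2877 -0.0710 0.4537 -0.7725 0.6024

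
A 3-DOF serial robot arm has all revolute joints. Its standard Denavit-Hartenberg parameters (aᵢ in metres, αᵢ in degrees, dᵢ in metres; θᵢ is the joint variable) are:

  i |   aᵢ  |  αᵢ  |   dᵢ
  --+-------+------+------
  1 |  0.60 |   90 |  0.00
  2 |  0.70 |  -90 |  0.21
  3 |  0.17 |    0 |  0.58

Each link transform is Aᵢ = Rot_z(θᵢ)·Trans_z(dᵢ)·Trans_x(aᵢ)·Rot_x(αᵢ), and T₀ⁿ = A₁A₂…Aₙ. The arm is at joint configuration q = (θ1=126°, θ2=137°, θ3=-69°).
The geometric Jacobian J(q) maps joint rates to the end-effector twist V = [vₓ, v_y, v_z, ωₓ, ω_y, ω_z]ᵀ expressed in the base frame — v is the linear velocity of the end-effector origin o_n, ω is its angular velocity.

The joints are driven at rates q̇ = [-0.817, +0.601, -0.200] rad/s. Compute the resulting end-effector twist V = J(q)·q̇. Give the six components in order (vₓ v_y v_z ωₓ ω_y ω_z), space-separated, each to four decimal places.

o_n = [0.5052, -0.0681, 0.0948]
J₁: ẑ×o_n = [0.0681, 0.5052, -0.0000], ω = ẑ
J2: z=[0.8090, 0.5878, 0.0000] o=[-0.3527, 0.4854, 0.0000] → [0.0557, -0.0767, -0.9521, 0.8090, 0.5878, 0.0000]
J3: z=[0.4009, -0.5517, -0.7314] o=[0.1181, 0.1947, 0.4774] → [0.0189, -0.1297, 0.1082, 0.4009, -0.5517, -0.7314]
V = J·q̇ = [-0.0260, -0.4329, -0.5938, 0.4060, 0.4636, -0.6707]

-0.0260 -0.4329 -0.5938 0.4060 0.4636 -0.6707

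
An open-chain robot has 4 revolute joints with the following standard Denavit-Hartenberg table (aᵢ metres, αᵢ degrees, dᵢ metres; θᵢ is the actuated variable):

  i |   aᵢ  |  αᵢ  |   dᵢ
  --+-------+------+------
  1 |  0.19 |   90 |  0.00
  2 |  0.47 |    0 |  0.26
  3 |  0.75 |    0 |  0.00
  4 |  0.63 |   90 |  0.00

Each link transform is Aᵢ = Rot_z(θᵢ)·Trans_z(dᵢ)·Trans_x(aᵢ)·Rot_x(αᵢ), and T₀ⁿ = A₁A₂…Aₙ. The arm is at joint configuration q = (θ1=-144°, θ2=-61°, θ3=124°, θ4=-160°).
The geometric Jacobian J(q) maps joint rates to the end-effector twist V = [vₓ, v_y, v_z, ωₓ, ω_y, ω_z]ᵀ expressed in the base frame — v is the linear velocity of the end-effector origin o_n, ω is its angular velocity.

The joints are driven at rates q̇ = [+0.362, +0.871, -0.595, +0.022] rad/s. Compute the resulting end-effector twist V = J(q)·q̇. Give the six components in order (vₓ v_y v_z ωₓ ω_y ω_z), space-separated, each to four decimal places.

o_n = [-0.7042, -0.1903, -0.3681]
J₁: ẑ×o_n = [0.1903, -0.7042, 0.0000], ω = ẑ
J2: z=[-0.5878, 0.8090, 0.0000] o=[-0.1537, -0.1117, 0.0000] → [-0.2978, -0.2164, 0.4916, -0.5878, 0.8090, 0.0000]
J3: z=[-0.5878, 0.8090, 0.0000] o=[-0.4909, -0.0353, -0.4111] → [0.0347, 0.0252, 0.2637, -0.5878, 0.8090, 0.0000]
J4: z=[-0.5878, 0.8090, 0.0000] o=[-0.7663, -0.2354, 0.2572] → [-0.5059, -0.3675, -0.0768, -0.5878, 0.8090, 0.0000]
V = J·q̇ = [-0.2223, -0.4665, 0.2696, -0.1752, 0.2411, 0.3620]

-0.2223 -0.4665 0.2696 -0.1752 0.2411 0.3620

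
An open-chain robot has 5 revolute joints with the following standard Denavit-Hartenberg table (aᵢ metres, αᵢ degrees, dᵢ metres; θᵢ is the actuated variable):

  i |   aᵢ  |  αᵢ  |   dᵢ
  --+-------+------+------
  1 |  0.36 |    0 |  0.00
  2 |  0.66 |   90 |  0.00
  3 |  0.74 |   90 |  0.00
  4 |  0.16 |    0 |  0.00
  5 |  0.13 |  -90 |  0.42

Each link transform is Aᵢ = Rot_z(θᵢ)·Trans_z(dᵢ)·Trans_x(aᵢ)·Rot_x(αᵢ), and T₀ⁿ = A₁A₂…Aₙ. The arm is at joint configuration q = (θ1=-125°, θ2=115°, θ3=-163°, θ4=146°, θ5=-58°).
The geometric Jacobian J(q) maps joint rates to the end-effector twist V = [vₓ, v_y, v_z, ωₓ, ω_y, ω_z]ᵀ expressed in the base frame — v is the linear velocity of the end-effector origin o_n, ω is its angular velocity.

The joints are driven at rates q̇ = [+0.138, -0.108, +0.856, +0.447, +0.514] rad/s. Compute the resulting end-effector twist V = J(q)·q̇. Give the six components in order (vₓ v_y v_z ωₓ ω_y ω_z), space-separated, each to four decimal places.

o_n = [-0.2918, -0.5026, 0.2227]
J₁: ẑ×o_n = [0.5026, -0.2918, 0.0000], ω = ẑ
J2: z=[0.0000, 0.0000, 1.0000] o=[-0.2065, -0.2949, 0.0000] → [0.2077, -0.0853, 0.0000, 0.0000, 0.0000, 1.0000]
J3: z=[-0.1736, -0.9848, 0.0000] o=[0.4435, -0.4095, 0.0000] → [-0.2194, 0.0387, -0.7080, -0.1736, -0.9848, 0.0000]
J4: z=[-0.2879, 0.0508, 0.9563] o=[-0.2534, -0.2866, -0.2164] → [0.2289, 0.0897, 0.0641, -0.2879, 0.0508, 0.9563]
J5: z=[-0.2879, 0.0508, 0.9563] o=[-0.1440, -0.3968, -0.1776] → [0.1216, -0.0260, 0.0380, -0.2879, 0.0508, 0.9563]
V = J·q̇ = [0.0239, 0.0288, -0.5578, -0.4253, -0.7942, 0.9490]

0.0239 0.0288 -0.5578 -0.4253 -0.7942 0.9490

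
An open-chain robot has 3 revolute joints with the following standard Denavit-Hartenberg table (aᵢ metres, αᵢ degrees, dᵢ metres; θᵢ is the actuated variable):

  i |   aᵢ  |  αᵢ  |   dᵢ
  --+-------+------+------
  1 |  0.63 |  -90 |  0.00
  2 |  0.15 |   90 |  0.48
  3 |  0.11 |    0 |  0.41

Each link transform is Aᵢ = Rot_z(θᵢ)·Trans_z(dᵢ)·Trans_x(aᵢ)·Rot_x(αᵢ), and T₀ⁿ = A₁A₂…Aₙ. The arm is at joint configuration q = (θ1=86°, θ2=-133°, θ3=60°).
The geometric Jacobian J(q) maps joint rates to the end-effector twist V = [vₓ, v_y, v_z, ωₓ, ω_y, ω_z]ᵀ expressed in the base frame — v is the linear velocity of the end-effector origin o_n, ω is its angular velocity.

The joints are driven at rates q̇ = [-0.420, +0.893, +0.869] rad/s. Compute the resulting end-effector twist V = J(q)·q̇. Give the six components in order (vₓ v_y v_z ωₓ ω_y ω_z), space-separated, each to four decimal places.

0.0448 0.1796 0.3321 -0.9352 -0.5717 -1.0127

o_n = [-0.5606, 0.2300, -0.1297]
J₁: ẑ×o_n = [-0.2300, -0.5606, 0.0000], ω = ẑ
J2: z=[-0.9976, 0.0698, 0.0000] o=[0.0439, 0.6285, 0.0000] → [-0.0090, -0.1294, 0.4397, -0.9976, 0.0698, 0.0000]
J3: z=[-0.0510, -0.7296, -0.6820] o=[-0.4420, 0.5599, 0.1097] → [-0.0503, 0.0686, -0.0697, -0.0510, -0.7296, -0.6820]
V = J·q̇ = [0.0448, 0.1796, 0.3321, -0.9352, -0.5717, -1.0127]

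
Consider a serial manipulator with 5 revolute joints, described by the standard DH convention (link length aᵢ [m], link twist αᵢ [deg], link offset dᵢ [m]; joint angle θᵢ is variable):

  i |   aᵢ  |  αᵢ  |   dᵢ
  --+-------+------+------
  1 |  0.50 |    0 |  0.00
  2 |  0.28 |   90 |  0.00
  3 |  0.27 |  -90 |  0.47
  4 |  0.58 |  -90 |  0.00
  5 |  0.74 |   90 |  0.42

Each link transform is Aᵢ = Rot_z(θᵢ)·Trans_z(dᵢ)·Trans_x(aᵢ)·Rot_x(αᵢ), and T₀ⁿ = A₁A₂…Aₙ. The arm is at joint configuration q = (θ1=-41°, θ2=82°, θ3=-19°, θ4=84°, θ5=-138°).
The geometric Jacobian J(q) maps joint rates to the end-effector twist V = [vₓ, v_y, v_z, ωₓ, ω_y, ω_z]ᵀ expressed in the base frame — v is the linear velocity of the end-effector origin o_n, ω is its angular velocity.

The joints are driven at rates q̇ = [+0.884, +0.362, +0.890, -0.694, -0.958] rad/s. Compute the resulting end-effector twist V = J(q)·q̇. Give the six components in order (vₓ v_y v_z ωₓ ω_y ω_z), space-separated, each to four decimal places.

0.0600 0.3925 -0.4768 1.1589 -0.3045 0.2796

o_n = [0.8671, -0.4273, 0.5152]
J₁: ẑ×o_n = [0.4273, 0.8671, -0.0000], ω = ẑ
J2: z=[0.0000, 0.0000, 1.0000] o=[0.3774, -0.3280, 0.0000] → [0.0992, 0.4898, -0.0000, 0.0000, 0.0000, 1.0000]
J3: z=[0.6561, -0.7547, 0.0000] o=[0.5887, -0.1443, 0.0000] → [-0.3889, -0.3380, 0.0245, 0.6561, -0.7547, 0.0000]
J4: z=[0.2457, 0.2136, 0.9455] o=[1.0897, -0.3316, -0.0879] → [0.2193, -0.3587, 0.0240, 0.2457, 0.2136, 0.9455]
J5: z=[-0.7783, -0.5380, 0.3238] o=[0.7545, 0.1414, -0.1076] → [-0.1510, 0.5212, 0.5031, -0.7783, -0.5380, 0.3238]
V = J·q̇ = [0.0600, 0.3925, -0.4768, 1.1589, -0.3045, 0.2796]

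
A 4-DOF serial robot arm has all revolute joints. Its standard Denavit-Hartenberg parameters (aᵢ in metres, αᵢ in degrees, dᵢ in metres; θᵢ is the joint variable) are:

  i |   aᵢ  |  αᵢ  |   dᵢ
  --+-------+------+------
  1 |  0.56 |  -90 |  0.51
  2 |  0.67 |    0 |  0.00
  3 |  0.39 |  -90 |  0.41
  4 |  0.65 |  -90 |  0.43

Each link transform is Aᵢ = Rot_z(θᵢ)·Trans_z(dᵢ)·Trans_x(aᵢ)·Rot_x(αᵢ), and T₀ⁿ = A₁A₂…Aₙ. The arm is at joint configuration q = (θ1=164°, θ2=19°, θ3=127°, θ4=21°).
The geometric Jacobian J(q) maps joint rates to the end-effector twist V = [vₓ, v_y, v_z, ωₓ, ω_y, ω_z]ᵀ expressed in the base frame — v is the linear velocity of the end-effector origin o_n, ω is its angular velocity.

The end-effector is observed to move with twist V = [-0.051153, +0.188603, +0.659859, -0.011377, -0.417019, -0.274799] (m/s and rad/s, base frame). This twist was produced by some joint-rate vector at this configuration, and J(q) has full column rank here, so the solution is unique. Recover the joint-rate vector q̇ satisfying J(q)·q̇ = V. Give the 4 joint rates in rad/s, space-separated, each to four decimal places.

-0.4290 -0.3230 0.7270 0.1860

o_n = [-0.1705, -0.1353, 0.0909]
J₁: ẑ×o_n = [0.1353, -0.1705, 0.0000], ω = ẑ
J2: z=[-0.2756, -0.9613, 0.0000] o=[-0.5383, 0.1544, 0.5100] → [0.4028, -0.1155, 0.4334, -0.2756, -0.9613, 0.0000]
J3: z=[-0.2756, -0.9613, 0.0000] o=[-1.1473, 0.3290, 0.2919] → [0.1931, -0.0554, 1.0669, -0.2756, -0.9613, 0.0000]
J4: z=[0.5375, -0.1541, 0.8290] o=[-0.9495, -0.1543, 0.0738] → [-0.0184, 0.6365, 0.1303, 0.5375, -0.1541, 0.8290]
q̇ = J⁺·V = [-0.4290, -0.3230, 0.7270, 0.1860]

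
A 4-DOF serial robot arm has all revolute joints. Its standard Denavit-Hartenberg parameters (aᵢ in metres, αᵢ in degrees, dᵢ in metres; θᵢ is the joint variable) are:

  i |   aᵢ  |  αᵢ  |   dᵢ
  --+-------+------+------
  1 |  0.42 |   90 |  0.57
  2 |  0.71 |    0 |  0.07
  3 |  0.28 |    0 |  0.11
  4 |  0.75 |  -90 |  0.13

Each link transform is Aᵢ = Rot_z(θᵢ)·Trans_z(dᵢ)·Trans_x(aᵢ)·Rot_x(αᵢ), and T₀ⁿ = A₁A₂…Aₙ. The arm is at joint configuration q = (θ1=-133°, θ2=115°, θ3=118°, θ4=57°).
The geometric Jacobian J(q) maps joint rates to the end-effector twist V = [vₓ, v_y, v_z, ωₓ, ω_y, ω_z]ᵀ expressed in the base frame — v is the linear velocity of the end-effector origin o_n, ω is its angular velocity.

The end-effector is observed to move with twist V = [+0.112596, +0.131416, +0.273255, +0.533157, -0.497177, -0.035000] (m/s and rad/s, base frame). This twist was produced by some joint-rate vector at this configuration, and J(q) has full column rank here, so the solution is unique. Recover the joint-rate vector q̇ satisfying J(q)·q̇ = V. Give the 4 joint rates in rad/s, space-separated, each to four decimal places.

o_n = [-0.3685, 0.0593, 0.2851]
J₁: ẑ×o_n = [-0.0593, -0.3685, 0.0000], ω = ẑ
J2: z=[-0.7314, 0.6820, 0.0000] o=[-0.2864, -0.3072, 0.5700] → [-0.1943, -0.2084, -0.2121, -0.7314, 0.6820, 0.0000]
J3: z=[-0.7314, 0.6820, 0.0000] o=[-0.1330, -0.0400, 1.2135] → [-0.6332, -0.6790, 0.0880, -0.7314, 0.6820, 0.0000]
J4: z=[-0.7314, 0.6820, 0.0000] o=[-0.0985, 0.1583, 0.9899] → [-0.4807, -0.5154, 0.2565, -0.7314, 0.6820, 0.0000]
q̇ = J⁺·V = [-0.0350, -0.9240, -0.1620, 0.3570]

-0.0350 -0.9240 -0.1620 0.3570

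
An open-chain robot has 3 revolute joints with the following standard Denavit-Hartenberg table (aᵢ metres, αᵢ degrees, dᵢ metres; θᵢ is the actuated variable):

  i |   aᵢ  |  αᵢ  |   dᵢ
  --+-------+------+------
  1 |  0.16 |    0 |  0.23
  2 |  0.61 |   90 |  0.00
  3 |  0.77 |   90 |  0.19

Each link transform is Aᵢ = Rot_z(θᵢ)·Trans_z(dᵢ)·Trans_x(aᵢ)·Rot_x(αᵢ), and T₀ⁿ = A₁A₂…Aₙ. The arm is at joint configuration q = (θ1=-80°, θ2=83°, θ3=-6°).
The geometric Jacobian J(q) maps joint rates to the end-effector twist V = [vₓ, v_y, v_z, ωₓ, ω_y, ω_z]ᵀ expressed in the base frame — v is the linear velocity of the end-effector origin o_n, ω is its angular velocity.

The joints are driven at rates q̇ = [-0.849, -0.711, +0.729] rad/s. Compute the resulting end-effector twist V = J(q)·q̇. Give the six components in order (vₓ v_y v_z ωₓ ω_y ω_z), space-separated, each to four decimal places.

-0.2589 -2.1793 0.5583 0.0382 -0.7280 -1.5600

o_n = [1.4116, -0.2753, 0.1495]
J₁: ẑ×o_n = [0.2753, 1.4116, -0.0000], ω = ẑ
J2: z=[0.0000, 0.0000, 1.0000] o=[0.0278, -0.1576, 0.2300] → [0.1177, 1.3838, -0.0000, 0.0000, 0.0000, 1.0000]
J3: z=[0.0523, -0.9986, 0.0000] o=[0.6369, -0.1256, 0.2300] → [0.0804, 0.0042, 0.7658, 0.0523, -0.9986, 0.0000]
V = J·q̇ = [-0.2589, -2.1793, 0.5583, 0.0382, -0.7280, -1.5600]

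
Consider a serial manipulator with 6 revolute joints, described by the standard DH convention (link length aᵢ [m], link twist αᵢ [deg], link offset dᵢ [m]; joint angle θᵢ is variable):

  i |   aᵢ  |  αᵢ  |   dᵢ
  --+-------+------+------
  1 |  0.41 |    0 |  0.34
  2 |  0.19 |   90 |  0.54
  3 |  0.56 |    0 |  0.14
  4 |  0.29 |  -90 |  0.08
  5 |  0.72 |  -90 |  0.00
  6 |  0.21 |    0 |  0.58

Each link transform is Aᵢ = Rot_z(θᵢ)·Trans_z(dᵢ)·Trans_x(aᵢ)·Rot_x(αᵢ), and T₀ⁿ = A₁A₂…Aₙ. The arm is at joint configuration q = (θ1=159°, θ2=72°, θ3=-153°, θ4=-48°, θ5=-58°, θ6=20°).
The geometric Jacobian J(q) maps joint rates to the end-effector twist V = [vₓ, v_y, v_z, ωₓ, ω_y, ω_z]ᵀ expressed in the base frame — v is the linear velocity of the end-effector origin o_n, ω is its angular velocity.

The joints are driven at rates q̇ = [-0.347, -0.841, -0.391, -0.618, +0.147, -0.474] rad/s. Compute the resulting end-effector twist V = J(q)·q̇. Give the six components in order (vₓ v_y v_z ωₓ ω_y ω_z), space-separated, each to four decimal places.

1.8148 -0.6410 1.3075 0.3859 -0.7276 -1.4693

o_n = [0.0037, 1.7216, 1.1472]
J₁: ẑ×o_n = [-1.7216, 0.0037, 0.0000], ω = ẑ
J2: z=[0.0000, 0.0000, 1.0000] o=[-0.3828, 0.1469, 0.3400] → [-1.5747, 0.3865, 0.0000, 0.0000, 0.0000, 1.0000]
J3: z=[-0.7771, 0.6293, 0.0000] o=[-0.5023, -0.0007, 0.8800] → [0.1682, 0.2077, -1.6570, -0.7771, 0.6293, 0.0000]
J4: z=[-0.7771, 0.6293, 0.0000] o=[-0.2971, 0.4751, 0.6258] → [0.3282, 0.4052, -1.1580, -0.7771, 0.6293, 0.0000]
J5: z=[0.2255, 0.2785, -0.9336] o=[-0.1889, 0.7359, 0.7297] → [1.0365, -0.2740, 0.1686, 0.2255, 0.2785, -0.9336]
J6: z=[0.9101, 0.2818, 0.3039] o=[-0.4393, 1.3970, 0.8664] → [-0.0195, -0.1209, 0.1706, 0.9101, 0.2818, 0.3039]
V = J·q̇ = [1.8148, -0.6410, 1.3075, 0.3859, -0.7276, -1.4693]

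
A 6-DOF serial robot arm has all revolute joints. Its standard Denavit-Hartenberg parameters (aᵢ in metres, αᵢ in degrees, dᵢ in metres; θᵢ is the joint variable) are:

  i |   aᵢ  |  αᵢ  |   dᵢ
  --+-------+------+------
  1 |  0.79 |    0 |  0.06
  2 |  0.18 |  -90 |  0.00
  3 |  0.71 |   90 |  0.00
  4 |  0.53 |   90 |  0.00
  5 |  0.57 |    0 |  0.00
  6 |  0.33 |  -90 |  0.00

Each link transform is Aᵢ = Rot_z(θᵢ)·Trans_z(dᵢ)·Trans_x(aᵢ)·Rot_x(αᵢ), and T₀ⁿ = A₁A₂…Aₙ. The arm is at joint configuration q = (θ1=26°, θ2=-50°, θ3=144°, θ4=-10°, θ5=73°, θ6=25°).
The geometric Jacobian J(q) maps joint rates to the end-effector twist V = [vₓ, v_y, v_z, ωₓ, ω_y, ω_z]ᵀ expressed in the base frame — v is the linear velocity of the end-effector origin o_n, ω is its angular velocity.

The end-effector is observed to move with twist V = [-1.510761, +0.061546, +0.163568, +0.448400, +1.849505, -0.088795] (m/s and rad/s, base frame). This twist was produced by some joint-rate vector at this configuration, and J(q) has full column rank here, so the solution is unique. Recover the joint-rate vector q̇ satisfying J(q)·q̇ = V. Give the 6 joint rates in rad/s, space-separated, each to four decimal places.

-0.6530 0.4040 0.8340 -0.3310 -0.5750 -0.4790

o_n = [0.2983, 0.4059, -1.4394]
J₁: ẑ×o_n = [-0.4059, 0.2983, 0.0000], ω = ẑ
J2: z=[0.0000, 0.0000, 1.0000] o=[0.7100, 0.3463, 0.0600] → [-0.0596, -0.4117, 0.0000, 0.0000, 0.0000, 1.0000]
J3: z=[0.4067, 0.9135, 0.0000] o=[0.8745, 0.2731, 0.0600] → [-1.3697, 0.6098, 0.5804, 0.4067, 0.9135, 0.0000]
J4: z=[0.5370, -0.2391, -0.8090] o=[0.3497, 0.5067, -0.3573] → [0.1771, 0.6226, -0.0664, 0.5370, -0.2391, -0.8090]
J5: z=[-0.2722, -0.9568, 0.1021] o=[-0.0734, 0.5944, -0.6641] → [0.7610, -0.1731, 0.4070, -0.2722, -0.9568, 0.1021]
J6: z=[-0.2722, -0.9568, 0.1021] o=[0.0862, 0.4917, -1.2016] → [0.2363, -0.0431, 0.2263, -0.2722, -0.9568, 0.1021]
q̇ = J⁺·V = [-0.6530, 0.4040, 0.8340, -0.3310, -0.5750, -0.4790]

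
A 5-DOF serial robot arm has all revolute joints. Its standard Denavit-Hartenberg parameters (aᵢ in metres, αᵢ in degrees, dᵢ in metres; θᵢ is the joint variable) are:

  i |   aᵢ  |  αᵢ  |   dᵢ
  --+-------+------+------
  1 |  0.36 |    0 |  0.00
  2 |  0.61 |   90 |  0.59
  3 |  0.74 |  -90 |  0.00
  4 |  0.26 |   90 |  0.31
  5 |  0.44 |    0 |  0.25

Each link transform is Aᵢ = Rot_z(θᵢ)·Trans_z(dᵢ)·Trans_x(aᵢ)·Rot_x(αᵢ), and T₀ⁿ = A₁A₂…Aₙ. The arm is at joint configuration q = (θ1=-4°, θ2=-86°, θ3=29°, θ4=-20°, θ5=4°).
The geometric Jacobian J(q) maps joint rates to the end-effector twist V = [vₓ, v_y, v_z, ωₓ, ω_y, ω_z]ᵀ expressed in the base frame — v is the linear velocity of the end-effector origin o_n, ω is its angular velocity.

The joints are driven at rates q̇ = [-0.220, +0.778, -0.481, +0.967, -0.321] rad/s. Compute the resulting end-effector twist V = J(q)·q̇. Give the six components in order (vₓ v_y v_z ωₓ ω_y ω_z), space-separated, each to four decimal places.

1.4317 -1.2699 -0.3687 0.7826 0.3728 1.4570

o_n = [-0.1148, -1.6168, 1.5237]
J₁: ẑ×o_n = [1.6168, -0.1148, 0.0000], ω = ẑ
J2: z=[0.0000, 0.0000, 1.0000] o=[0.3591, -0.0251, 0.0000] → [1.5917, -0.4740, 0.0000, 0.0000, 0.0000, 1.0000]
J3: z=[-1.0000, 0.0000, 0.0000] o=[0.3591, -0.6351, 0.5900] → [0.0000, 0.9337, 0.9817, -1.0000, 0.0000, 0.0000]
J4: z=[0.0000, 0.4848, 0.8746] o=[0.3591, -1.2823, 0.9488] → [0.5713, -0.4145, 0.2298, 0.0000, 0.4848, 0.8746]
J5: z=[-0.9397, 0.2991, -0.1658] o=[0.2702, -1.3457, 1.3383] → [0.0105, 0.2380, 0.3699, -0.9397, 0.2991, -0.1658]
V = J·q̇ = [1.4317, -1.2699, -0.3687, 0.7826, 0.3728, 1.4570]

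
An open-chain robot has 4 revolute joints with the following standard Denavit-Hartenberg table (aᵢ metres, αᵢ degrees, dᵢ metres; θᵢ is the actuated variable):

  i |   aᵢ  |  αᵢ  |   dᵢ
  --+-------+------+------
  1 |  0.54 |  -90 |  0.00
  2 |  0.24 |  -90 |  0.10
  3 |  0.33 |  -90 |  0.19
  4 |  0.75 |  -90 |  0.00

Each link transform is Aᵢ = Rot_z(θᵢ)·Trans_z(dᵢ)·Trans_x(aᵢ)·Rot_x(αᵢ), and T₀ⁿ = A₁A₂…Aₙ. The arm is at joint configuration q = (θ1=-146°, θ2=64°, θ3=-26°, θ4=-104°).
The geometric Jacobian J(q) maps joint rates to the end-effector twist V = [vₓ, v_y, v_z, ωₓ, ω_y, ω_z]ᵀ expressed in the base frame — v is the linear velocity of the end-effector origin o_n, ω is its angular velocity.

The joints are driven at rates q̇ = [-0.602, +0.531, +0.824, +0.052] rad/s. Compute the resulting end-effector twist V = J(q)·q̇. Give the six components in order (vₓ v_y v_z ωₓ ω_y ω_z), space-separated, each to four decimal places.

0.2062 0.1638 0.2681 0.8765 0.0071 -0.9837

o_n = [0.1927, -0.0692, -0.7380]
J₁: ẑ×o_n = [0.0692, 0.1927, -0.0000], ω = ẑ
J2: z=[0.5592, -0.8290, 0.0000] o=[-0.4477, -0.3020, 0.0000] → [0.6118, 0.4127, 0.6611, 0.5592, -0.8290, 0.0000]
J3: z=[0.7451, 0.5026, -0.4384] o=[-0.4790, -0.4437, -0.2157] → [-0.0983, 0.0947, -0.0585, 0.7451, 0.5026, -0.4384]
J4: z=[-0.6619, 0.6377, -0.3940] o=[-0.3643, -0.5408, -0.5656] → [0.0759, -0.3336, -0.6674, -0.6619, 0.6377, -0.3940]
V = J·q̇ = [0.2062, 0.1638, 0.2681, 0.8765, 0.0071, -0.9837]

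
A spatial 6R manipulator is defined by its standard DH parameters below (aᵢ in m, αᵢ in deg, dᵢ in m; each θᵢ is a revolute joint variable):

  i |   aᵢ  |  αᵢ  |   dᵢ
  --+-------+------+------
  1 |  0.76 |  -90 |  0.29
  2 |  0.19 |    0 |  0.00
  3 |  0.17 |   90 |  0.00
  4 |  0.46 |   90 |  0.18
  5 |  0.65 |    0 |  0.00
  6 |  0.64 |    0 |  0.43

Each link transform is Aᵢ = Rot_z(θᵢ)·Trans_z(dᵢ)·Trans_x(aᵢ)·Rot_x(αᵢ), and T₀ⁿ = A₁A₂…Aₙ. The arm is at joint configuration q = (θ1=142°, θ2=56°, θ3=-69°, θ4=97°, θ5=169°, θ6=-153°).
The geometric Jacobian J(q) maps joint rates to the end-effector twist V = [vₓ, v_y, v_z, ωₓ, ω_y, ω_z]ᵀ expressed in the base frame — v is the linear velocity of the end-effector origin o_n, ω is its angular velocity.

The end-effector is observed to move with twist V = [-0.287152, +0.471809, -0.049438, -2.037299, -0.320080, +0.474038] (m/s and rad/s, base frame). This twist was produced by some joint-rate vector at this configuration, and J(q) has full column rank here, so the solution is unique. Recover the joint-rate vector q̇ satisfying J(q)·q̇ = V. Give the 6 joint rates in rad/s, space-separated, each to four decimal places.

0.0750 0.6410 0.6860 0.0720 0.4920 0.9810

o_n = [-1.3142, 0.4096, 0.7229]
J₁: ẑ×o_n = [-0.4096, -1.3142, 0.0000], ω = ẑ
J2: z=[-0.6157, -0.7880, 0.0000] o=[-0.5989, 0.4679, 0.2900] → [-0.3411, 0.2665, -0.5278, -0.6157, -0.7880, 0.0000]
J3: z=[-0.6157, -0.7880, 0.0000] o=[-0.6826, 0.5333, 0.1325] → [-0.4652, 0.3635, -0.4215, -0.6157, -0.7880, 0.0000]
J4: z=[0.1773, -0.1385, 0.9744] o=[-0.8131, 0.6353, 0.1707] → [0.1434, -0.5861, -0.1094, 0.1773, -0.1385, 0.9744]
J5: z=[-0.8371, 0.4994, 0.2233] o=[-1.0193, 0.2170, 0.3335] → [0.1514, 0.2601, -0.0140, -0.8371, 0.4994, 0.2233]
J6: z=[-0.8371, 0.4994, 0.2233] o=[-0.6671, 0.7455, 0.4718] → [0.2003, 0.0657, 0.6043, -0.8371, 0.4994, 0.2233]
q̇ = J⁺·V = [0.0750, 0.6410, 0.6860, 0.0720, 0.4920, 0.9810]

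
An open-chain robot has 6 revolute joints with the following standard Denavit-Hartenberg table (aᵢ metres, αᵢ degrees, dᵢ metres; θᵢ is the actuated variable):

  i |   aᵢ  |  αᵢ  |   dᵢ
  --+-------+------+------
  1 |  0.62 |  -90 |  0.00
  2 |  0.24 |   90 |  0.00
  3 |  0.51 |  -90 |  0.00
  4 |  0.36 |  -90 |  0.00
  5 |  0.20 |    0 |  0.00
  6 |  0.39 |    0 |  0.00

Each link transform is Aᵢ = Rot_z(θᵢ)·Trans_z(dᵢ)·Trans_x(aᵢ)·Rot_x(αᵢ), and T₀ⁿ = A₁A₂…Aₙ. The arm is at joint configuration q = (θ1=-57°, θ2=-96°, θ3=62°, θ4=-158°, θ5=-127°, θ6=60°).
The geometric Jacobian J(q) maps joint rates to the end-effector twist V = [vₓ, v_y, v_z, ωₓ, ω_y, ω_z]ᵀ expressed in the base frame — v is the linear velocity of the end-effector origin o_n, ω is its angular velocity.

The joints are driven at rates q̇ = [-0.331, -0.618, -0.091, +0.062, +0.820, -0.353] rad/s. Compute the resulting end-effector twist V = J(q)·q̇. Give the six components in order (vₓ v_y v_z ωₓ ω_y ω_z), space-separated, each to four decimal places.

o_n = [0.5794, -0.2075, -0.1638]
J₁: ẑ×o_n = [0.2075, 0.5794, -0.0000], ω = ẑ
J2: z=[0.8387, 0.5446, 0.0000] o=[0.3377, -0.5200, 0.0000] → [-0.0892, 0.1373, 0.1305, 0.8387, 0.5446, 0.0000]
J3: z=[-0.5417, 0.8341, -0.1045] o=[0.3240, -0.4989, 0.2387] → [-0.3052, -0.2447, -0.3709, -0.5417, 0.8341, -0.1045]
J4: z=[0.4440, 0.1783, -0.8781] o=[0.6880, -0.2327, 0.4768] → [-0.0921, 0.3798, 0.0306, 0.4440, 0.1783, -0.8781]
J5: z=[-0.2348, 0.9689, 0.0780] o=[0.3767, -0.2945, 0.3069] → [-0.4628, -0.0947, -0.2167, -0.2348, 0.9689, 0.0780]
J6: z=[-0.2348, 0.9689, 0.0780] o=[0.5517, -0.2453, 0.2234] → [-0.3781, -0.0888, -0.0357, -0.2348, 0.9689, 0.0780]
V = J·q̇ = [-0.2375, -0.2772, -0.2101, -0.5511, 0.0510, -0.3395]

-0.2375 -0.2772 -0.2101 -0.5511 0.0510 -0.3395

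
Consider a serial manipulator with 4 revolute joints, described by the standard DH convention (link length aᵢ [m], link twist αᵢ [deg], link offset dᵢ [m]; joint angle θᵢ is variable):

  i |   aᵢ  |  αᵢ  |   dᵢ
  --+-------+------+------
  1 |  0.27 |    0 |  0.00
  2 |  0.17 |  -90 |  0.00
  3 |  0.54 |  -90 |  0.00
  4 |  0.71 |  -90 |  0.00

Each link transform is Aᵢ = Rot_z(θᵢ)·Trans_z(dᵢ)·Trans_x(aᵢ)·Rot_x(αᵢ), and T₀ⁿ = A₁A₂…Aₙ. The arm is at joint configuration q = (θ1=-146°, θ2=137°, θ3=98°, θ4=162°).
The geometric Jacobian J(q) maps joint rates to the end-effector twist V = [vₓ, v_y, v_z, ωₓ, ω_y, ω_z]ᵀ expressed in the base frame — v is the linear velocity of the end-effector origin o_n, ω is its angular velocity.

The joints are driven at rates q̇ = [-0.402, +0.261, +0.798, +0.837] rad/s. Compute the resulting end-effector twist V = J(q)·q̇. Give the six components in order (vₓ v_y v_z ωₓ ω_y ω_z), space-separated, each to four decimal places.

0.1238 0.6060 0.1668 -0.6938 0.9178 -0.0245

o_n = [-0.0717, -0.3972, 0.1339]
J₁: ẑ×o_n = [0.3972, -0.0717, 0.0000], ω = ẑ
J2: z=[0.0000, 0.0000, 1.0000] o=[-0.2238, -0.1510, 0.0000] → [0.2462, 0.1522, -0.0000, 0.0000, 0.0000, 1.0000]
J3: z=[0.1564, 0.9877, 0.0000] o=[-0.0559, -0.1776, 0.0000] → [0.1323, -0.0210, -0.0188, 0.1564, 0.9877, 0.0000]
J4: z=[-0.9781, 0.1549, 0.1392] o=[-0.1302, -0.1658, -0.5347] → [0.1358, 0.6622, 0.2173, -0.9781, 0.1549, 0.1392]
V = J·q̇ = [0.1238, 0.6060, 0.1668, -0.6938, 0.9178, -0.0245]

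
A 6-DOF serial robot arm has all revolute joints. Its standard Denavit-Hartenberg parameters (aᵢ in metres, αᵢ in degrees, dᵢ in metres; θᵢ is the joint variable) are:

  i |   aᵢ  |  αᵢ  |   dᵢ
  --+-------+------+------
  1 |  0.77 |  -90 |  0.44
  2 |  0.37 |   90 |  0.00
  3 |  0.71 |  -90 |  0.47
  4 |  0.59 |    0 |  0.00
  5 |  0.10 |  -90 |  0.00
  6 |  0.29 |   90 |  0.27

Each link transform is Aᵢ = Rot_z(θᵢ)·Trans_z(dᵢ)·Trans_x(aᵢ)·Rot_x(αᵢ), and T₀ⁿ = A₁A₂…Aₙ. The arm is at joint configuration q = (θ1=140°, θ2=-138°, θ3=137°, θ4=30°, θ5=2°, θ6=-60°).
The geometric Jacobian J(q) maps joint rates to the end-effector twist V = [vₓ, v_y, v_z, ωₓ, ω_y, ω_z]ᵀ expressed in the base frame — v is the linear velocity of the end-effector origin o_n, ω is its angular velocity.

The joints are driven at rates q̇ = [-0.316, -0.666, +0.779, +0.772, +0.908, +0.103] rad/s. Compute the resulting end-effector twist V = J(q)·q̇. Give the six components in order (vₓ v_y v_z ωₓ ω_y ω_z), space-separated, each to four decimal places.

o_n = [-1.5518, 0.3973, 0.0804]
J₁: ẑ×o_n = [-0.3973, -1.5518, 0.0000], ω = ẑ
J2: z=[-0.6428, -0.7660, 0.0000] o=[-0.5899, 0.4949, 0.4400] → [0.2755, -0.2311, -0.6741, -0.6428, -0.7660, 0.0000]
J3: z=[0.5126, -0.4301, -0.7431] o=[-0.3792, 0.3182, 0.6876] → [0.3199, 1.1826, -0.4638, 0.5126, -0.4301, -0.7431]
J4: z=[0.0819, 0.8860, -0.4563] o=[-0.7452, -0.0068, -0.0092] → [0.2638, 0.3608, 0.7477, 0.0819, 0.8860, -0.4563]
J5: z=[0.0819, 0.8860, -0.4563] o=[-1.3331, 0.0316, -0.0400] → [0.2735, 0.0899, 0.2237, 0.0819, 0.8860, -0.4563]
J6: z=[0.0182, 0.4565, 0.8895] o=[-1.4327, 0.0397, -0.0421] → [-0.2621, -0.1081, 0.0608, 0.0182, 0.4565, 0.8895]
V = J·q̇ = [0.6162, 1.9146, 0.8742, 0.9668, 1.7107, -1.5699]

0.6162 1.9146 0.8742 0.9668 1.7107 -1.5699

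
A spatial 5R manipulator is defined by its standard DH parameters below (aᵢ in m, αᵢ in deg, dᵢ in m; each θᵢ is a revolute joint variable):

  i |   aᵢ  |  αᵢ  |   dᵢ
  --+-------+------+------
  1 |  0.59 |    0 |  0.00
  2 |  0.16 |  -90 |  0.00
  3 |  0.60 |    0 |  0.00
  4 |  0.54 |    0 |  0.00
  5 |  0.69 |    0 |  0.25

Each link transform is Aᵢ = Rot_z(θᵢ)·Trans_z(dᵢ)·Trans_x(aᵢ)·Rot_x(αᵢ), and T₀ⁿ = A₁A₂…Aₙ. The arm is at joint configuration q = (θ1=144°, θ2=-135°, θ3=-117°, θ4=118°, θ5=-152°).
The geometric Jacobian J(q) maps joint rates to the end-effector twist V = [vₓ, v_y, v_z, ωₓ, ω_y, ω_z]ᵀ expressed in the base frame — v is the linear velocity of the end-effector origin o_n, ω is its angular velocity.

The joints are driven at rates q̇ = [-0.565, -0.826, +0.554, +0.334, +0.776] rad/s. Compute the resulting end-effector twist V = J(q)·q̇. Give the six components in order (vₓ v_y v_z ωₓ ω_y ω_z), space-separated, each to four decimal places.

o_n = [-0.6902, 0.5662, 0.8597]
J₁: ẑ×o_n = [-0.5662, -0.6902, 0.0000], ω = ẑ
J2: z=[0.0000, 0.0000, 1.0000] o=[-0.4773, 0.3468, 0.0000] → [-0.2194, -0.2129, 0.0000, 0.0000, 0.0000, 1.0000]
J3: z=[-0.1564, 0.9877, 0.0000] o=[-0.3193, 0.3718, 0.0000] → [0.8491, 0.1345, 0.3360, -0.1564, 0.9877, 0.0000]
J4: z=[-0.1564, 0.9877, 0.0000] o=[-0.5883, 0.3292, 0.5346] → [0.3211, 0.0509, 0.0636, -0.1564, 0.9877, 0.0000]
J5: z=[-0.1564, 0.9877, 0.0000] o=[-0.0551, 0.4137, 0.5252] → [0.3304, 0.0523, 0.6035, -0.1564, 0.9877, 0.0000]
V = J·q̇ = [1.3352, 0.6979, 0.6757, -0.2603, 1.6435, -1.3910]

1.3352 0.6979 0.6757 -0.2603 1.6435 -1.3910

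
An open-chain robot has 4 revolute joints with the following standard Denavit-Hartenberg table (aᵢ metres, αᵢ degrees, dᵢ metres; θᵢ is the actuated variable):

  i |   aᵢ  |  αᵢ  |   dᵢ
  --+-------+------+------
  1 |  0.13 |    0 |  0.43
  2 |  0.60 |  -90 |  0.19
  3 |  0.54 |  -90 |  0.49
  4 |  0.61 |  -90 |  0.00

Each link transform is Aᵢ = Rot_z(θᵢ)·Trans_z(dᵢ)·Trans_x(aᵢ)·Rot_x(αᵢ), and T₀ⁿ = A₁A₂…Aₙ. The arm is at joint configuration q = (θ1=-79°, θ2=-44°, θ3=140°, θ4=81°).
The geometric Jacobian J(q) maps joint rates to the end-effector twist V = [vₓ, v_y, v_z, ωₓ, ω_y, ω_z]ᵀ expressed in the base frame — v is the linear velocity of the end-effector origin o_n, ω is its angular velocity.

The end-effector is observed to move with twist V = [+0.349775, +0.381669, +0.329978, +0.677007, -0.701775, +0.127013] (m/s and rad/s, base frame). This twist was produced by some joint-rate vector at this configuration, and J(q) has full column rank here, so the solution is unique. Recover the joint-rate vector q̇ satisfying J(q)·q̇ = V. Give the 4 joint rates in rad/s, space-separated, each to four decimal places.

o_n = [-0.1312, -0.1613, 0.2116]
J₁: ẑ×o_n = [0.1613, -0.1312, 0.0000], ω = ẑ
J2: z=[0.0000, 0.0000, 1.0000] o=[0.0248, -0.1276, 0.4300] → [0.0337, -0.1560, 0.0000, 0.0000, 0.0000, 1.0000]
J3: z=[0.8387, -0.5446, 0.0000] o=[-0.3020, -0.6308, 0.6200] → [0.2225, 0.3425, 0.4868, 0.8387, -0.5446, 0.0000]
J4: z=[0.3501, 0.5391, 0.7660] o=[0.3343, -0.5508, 0.2729] → [-0.3314, -0.3351, 0.3873, 0.3501, 0.5391, 0.7660]
q̇ = J⁺·V = [0.0940, 0.2950, 0.9500, -0.3420]

0.0940 0.2950 0.9500 -0.3420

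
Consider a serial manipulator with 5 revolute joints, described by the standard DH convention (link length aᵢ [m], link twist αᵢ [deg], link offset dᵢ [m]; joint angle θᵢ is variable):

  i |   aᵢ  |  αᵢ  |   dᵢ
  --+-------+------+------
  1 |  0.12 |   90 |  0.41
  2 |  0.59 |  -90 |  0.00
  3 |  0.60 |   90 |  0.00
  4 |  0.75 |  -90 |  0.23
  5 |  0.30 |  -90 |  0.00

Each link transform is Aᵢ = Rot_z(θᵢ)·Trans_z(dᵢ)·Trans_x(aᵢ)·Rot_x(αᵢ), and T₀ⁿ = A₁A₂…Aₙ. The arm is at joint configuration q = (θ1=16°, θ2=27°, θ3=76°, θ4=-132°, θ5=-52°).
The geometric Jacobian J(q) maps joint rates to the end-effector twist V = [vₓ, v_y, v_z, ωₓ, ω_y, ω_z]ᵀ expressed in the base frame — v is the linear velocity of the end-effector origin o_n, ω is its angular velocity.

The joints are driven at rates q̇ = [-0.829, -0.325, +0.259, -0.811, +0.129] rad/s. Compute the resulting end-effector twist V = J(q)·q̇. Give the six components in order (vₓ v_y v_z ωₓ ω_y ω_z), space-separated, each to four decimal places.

o_n = [1.3441, 0.2423, 0.2616]
J₁: ẑ×o_n = [-0.2423, 1.3441, 0.0000], ω = ẑ
J2: z=[0.2756, -0.9613, 0.0000] o=[0.1154, 0.0331, 0.4100] → [0.1426, 0.0409, 1.2388, 0.2756, -0.9613, 0.0000]
J3: z=[-0.4364, -0.1251, 0.8910] o=[0.6207, 0.1780, 0.6779] → [-0.0053, 0.4629, 0.0624, -0.4364, -0.1251, 0.8910]
J4: z=[0.8977, 0.0057, 0.4405] o=[0.5845, 0.7733, 0.7438] → [0.2311, 0.7674, -0.4810, 0.8977, 0.0057, 0.4405]
J5: z=[0.2472, 0.8210, -0.5146] o=[1.0645, 0.3464, 0.2933] → [-0.0796, -0.1360, -0.2553, 0.2472, 0.8210, -0.5146]
V = J·q̇ = [-0.0445, -1.6475, -0.0293, -0.8988, 0.3812, -1.0219]

-0.0445 -1.6475 -0.0293 -0.8988 0.3812 -1.0219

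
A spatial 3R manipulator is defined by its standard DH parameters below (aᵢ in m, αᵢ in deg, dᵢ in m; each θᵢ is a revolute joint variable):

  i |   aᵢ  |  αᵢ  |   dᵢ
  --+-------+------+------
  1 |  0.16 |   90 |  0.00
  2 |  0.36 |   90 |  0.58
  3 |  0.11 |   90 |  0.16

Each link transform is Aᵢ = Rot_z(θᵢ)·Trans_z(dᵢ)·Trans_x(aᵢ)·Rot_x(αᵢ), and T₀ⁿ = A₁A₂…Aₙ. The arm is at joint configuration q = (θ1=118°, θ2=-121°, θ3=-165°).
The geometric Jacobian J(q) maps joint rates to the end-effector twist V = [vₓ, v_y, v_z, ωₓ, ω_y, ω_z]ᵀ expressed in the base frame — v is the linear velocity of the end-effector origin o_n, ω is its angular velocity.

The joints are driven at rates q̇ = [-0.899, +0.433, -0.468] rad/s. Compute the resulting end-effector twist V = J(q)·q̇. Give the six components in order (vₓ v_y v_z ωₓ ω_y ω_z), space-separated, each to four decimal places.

0.1604 -0.4022 -0.1046 0.1940 0.5575 -1.1400

o_n = [0.5376, 0.1637, -0.1351]
J₁: ẑ×o_n = [-0.1637, 0.5376, 0.0000], ω = ẑ
J2: z=[0.8829, 0.4695, 0.0000] o=[-0.0751, 0.1413, 0.0000] → [-0.0634, 0.1193, -0.2678, 0.8829, 0.4695, 0.0000]
J3: z=[0.4024, -0.7568, 0.5150] o=[0.5240, 0.2499, -0.3086] → [-0.0869, -0.0628, -0.0244, 0.4024, -0.7568, 0.5150]
V = J·q̇ = [0.1604, -0.4022, -0.1046, 0.1940, 0.5575, -1.1400]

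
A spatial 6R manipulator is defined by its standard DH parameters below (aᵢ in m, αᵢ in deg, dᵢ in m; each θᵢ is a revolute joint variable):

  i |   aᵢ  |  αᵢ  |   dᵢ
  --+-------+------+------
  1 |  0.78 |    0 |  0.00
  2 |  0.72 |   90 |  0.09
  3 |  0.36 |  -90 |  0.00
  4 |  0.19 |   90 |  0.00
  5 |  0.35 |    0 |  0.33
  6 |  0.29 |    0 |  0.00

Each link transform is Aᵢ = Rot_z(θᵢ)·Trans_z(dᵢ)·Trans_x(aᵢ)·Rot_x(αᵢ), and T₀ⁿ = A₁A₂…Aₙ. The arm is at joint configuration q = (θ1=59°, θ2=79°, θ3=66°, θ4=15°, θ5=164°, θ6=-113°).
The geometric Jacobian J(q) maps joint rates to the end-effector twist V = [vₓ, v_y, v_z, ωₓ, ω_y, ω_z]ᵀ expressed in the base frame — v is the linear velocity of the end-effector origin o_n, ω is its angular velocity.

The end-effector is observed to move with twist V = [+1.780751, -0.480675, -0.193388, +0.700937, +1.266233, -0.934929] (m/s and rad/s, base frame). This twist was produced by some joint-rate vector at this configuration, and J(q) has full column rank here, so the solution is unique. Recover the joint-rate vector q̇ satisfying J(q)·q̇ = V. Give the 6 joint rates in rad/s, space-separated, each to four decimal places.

-0.8810 -0.1330 0.6450 -0.2660 -0.1990 0.9910

o_n = [0.1470, 1.3143, 0.6596]
J₁: ẑ×o_n = [-1.3143, 0.1470, 0.0000], ω = ẑ
J2: z=[0.0000, 0.0000, 1.0000] o=[0.4017, 0.6686, 0.0000] → [-0.6457, -0.2547, 0.0000, 0.0000, 0.0000, 1.0000]
J3: z=[0.6691, 0.7431, 0.0000] o=[-0.1333, 1.1504, 0.0900] → [0.4233, -0.3812, -0.0987, 0.6691, 0.7431, 0.0000]
J4: z=[0.6789, -0.6113, 0.4067] o=[-0.2421, 1.2483, 0.4189] → [-0.1740, -0.0051, 0.2827, 0.6789, -0.6113, 0.4067]
J5: z=[0.5681, 0.7883, 0.2364] o=[-0.3305, 1.2617, 0.5865] → [0.0452, 0.0714, -0.3466, 0.5681, 0.7883, 0.2364]
J6: z=[0.5681, 0.7883, 0.2364] o=[0.0789, 1.4392, 0.4069] → [0.2287, -0.1275, -0.1246, 0.5681, 0.7883, 0.2364]
q̇ = J⁺·V = [-0.8810, -0.1330, 0.6450, -0.2660, -0.1990, 0.9910]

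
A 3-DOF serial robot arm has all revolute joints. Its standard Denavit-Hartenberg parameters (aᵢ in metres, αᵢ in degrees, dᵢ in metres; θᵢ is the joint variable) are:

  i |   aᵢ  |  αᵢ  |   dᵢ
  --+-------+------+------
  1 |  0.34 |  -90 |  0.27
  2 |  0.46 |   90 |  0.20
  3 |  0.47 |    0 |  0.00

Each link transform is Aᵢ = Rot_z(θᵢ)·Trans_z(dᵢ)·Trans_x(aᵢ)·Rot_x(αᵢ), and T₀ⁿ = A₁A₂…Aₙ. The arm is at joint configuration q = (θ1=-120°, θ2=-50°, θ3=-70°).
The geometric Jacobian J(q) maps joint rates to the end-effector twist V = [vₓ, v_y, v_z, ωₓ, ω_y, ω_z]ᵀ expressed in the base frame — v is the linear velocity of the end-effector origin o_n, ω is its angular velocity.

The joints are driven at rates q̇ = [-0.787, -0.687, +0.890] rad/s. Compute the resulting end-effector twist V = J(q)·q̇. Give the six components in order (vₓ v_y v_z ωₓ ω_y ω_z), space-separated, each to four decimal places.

o_n = [-0.5788, -0.5192, 0.7455]
J₁: ẑ×o_n = [0.5192, -0.5788, 0.0000], ω = ẑ
J2: z=[0.8660, -0.5000, 0.0000] o=[-0.1700, -0.2944, 0.2700] → [-0.2378, -0.4118, -0.3990, 0.8660, -0.5000, 0.0000]
J3: z=[0.3830, 0.6634, 0.6428] o=[-0.1446, -0.6505, 0.6224] → [-0.0027, -0.3262, 0.3383, 0.3830, 0.6634, 0.6428]
V = J·q̇ = [-0.2477, 0.4481, 0.5752, -0.2541, 0.9339, -0.2149]

-0.2477 0.4481 0.5752 -0.2541 0.9339 -0.2149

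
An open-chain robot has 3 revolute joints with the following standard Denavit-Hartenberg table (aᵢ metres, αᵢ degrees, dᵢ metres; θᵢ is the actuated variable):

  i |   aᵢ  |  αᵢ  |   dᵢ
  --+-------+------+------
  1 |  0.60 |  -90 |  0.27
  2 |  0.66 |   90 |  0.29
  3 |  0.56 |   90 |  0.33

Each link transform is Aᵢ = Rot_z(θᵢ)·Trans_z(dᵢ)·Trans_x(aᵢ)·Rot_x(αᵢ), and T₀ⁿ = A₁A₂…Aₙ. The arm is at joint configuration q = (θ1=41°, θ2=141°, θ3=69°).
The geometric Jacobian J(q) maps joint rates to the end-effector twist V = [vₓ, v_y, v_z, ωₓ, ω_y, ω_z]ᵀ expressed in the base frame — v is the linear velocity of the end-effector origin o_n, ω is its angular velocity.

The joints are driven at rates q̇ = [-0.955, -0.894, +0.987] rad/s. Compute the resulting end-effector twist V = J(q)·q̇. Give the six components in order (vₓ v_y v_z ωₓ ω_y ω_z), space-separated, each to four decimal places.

o_n = [-0.4285, 0.7045, -0.5281]
J₁: ẑ×o_n = [-0.7045, -0.4285, 0.0000], ω = ẑ
J2: z=[-0.6561, 0.7547, 0.0000] o=[0.4528, 0.3936, 0.2700] → [-0.6023, -0.5236, 0.4612, -0.6561, 0.7547, 0.0000]
J3: z=[0.4750, 0.4129, -0.7771] o=[-0.1245, 0.2760, -0.1454] → [0.1750, 0.4180, 0.3290, 0.4750, 0.4129, -0.7771]
V = J·q̇ = [1.3840, 1.2899, -0.0876, 1.0553, -0.2672, -1.7220]

1.3840 1.2899 -0.0876 1.0553 -0.2672 -1.7220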